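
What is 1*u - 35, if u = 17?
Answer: -18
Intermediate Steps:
1*u - 35 = 1*17 - 35 = 17 - 35 = -18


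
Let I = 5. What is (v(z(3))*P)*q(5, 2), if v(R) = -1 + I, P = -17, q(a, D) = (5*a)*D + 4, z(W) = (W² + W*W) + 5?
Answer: -3672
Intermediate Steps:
z(W) = 5 + 2*W² (z(W) = (W² + W²) + 5 = 2*W² + 5 = 5 + 2*W²)
q(a, D) = 4 + 5*D*a (q(a, D) = 5*D*a + 4 = 4 + 5*D*a)
v(R) = 4 (v(R) = -1 + 5 = 4)
(v(z(3))*P)*q(5, 2) = (4*(-17))*(4 + 5*2*5) = -68*(4 + 50) = -68*54 = -3672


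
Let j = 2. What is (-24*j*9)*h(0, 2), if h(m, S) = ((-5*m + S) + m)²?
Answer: -1728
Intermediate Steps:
h(m, S) = (S - 4*m)² (h(m, S) = ((S - 5*m) + m)² = (S - 4*m)²)
(-24*j*9)*h(0, 2) = (-48*9)*(2 - 4*0)² = (-24*18)*(2 + 0)² = -432*2² = -432*4 = -1728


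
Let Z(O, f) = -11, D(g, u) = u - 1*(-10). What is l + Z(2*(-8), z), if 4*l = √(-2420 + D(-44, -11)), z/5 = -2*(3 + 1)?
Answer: -11 + 3*I*√269/4 ≈ -11.0 + 12.301*I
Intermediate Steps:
D(g, u) = 10 + u (D(g, u) = u + 10 = 10 + u)
z = -40 (z = 5*(-2*(3 + 1)) = 5*(-2*4) = 5*(-8) = -40)
l = 3*I*√269/4 (l = √(-2420 + (10 - 11))/4 = √(-2420 - 1)/4 = √(-2421)/4 = (3*I*√269)/4 = 3*I*√269/4 ≈ 12.301*I)
l + Z(2*(-8), z) = 3*I*√269/4 - 11 = -11 + 3*I*√269/4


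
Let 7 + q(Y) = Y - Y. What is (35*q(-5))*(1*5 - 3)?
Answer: -490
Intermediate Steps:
q(Y) = -7 (q(Y) = -7 + (Y - Y) = -7 + 0 = -7)
(35*q(-5))*(1*5 - 3) = (35*(-7))*(1*5 - 3) = -245*(5 - 3) = -245*2 = -490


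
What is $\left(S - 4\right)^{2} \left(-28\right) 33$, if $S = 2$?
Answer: $-3696$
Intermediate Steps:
$\left(S - 4\right)^{2} \left(-28\right) 33 = \left(2 - 4\right)^{2} \left(-28\right) 33 = \left(-2\right)^{2} \left(-28\right) 33 = 4 \left(-28\right) 33 = \left(-112\right) 33 = -3696$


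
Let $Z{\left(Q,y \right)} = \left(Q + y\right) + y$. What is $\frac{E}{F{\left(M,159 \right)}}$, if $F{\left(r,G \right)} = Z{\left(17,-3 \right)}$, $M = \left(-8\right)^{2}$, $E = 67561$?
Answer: $\frac{67561}{11} \approx 6141.9$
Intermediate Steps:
$M = 64$
$Z{\left(Q,y \right)} = Q + 2 y$
$F{\left(r,G \right)} = 11$ ($F{\left(r,G \right)} = 17 + 2 \left(-3\right) = 17 - 6 = 11$)
$\frac{E}{F{\left(M,159 \right)}} = \frac{67561}{11}$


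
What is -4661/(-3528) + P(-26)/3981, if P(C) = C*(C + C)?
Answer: 7775099/4681656 ≈ 1.6608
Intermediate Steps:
P(C) = 2*C² (P(C) = C*(2*C) = 2*C²)
-4661/(-3528) + P(-26)/3981 = -4661/(-3528) + (2*(-26)²)/3981 = -4661*(-1/3528) + (2*676)*(1/3981) = 4661/3528 + 1352*(1/3981) = 4661/3528 + 1352/3981 = 7775099/4681656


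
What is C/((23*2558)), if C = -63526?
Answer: -1381/1279 ≈ -1.0798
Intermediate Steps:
C/((23*2558)) = -63526/(23*2558) = -63526/58834 = -63526*1/58834 = -1381/1279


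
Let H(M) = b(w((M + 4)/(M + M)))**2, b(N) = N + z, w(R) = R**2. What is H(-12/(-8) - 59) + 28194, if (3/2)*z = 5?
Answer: 710402703702409/25185690000 ≈ 28207.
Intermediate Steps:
z = 10/3 (z = (2/3)*5 = 10/3 ≈ 3.3333)
b(N) = 10/3 + N (b(N) = N + 10/3 = 10/3 + N)
H(M) = (10/3 + (4 + M)**2/(4*M**2))**2 (H(M) = (10/3 + ((M + 4)/(M + M))**2)**2 = (10/3 + ((4 + M)/((2*M)))**2)**2 = (10/3 + ((4 + M)*(1/(2*M)))**2)**2 = (10/3 + ((4 + M)/(2*M))**2)**2 = (10/3 + (4 + M)**2/(4*M**2))**2)
H(-12/(-8) - 59) + 28194 = (3*(4 + (-12/(-8) - 59))**2 + 40*(-12/(-8) - 59)**2)**2/(144*(-12/(-8) - 59)**4) + 28194 = (3*(4 + (-12*(-1/8) - 59))**2 + 40*(-12*(-1/8) - 59)**2)**2/(144*(-12*(-1/8) - 59)**4) + 28194 = (3*(4 + (3/2 - 59))**2 + 40*(3/2 - 59)**2)**2/(144*(3/2 - 59)**4) + 28194 = (3*(4 - 115/2)**2 + 40*(-115/2)**2)**2/(144*(-115/2)**4) + 28194 = (1/144)*(16/174900625)*(3*(-107/2)**2 + 40*(13225/4))**2 + 28194 = (1/144)*(16/174900625)*(3*(11449/4) + 132250)**2 + 28194 = (1/144)*(16/174900625)*(34347/4 + 132250)**2 + 28194 = (1/144)*(16/174900625)*(563347/4)**2 + 28194 = (1/144)*(16/174900625)*(317359842409/16) + 28194 = 317359842409/25185690000 + 28194 = 710402703702409/25185690000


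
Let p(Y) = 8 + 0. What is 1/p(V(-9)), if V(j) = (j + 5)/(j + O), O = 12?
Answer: ⅛ ≈ 0.12500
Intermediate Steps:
V(j) = (5 + j)/(12 + j) (V(j) = (j + 5)/(j + 12) = (5 + j)/(12 + j))
p(Y) = 8
1/p(V(-9)) = 1/8 = ⅛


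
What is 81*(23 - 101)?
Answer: -6318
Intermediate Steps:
81*(23 - 101) = 81*(-78) = -6318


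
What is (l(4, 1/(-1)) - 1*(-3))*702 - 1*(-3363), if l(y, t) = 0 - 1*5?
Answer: 1959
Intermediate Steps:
l(y, t) = -5 (l(y, t) = 0 - 5 = -5)
(l(4, 1/(-1)) - 1*(-3))*702 - 1*(-3363) = (-5 - 1*(-3))*702 - 1*(-3363) = (-5 + 3)*702 + 3363 = -2*702 + 3363 = -1404 + 3363 = 1959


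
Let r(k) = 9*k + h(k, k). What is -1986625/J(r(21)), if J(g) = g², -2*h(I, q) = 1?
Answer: -7946500/142129 ≈ -55.910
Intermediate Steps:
h(I, q) = -½ (h(I, q) = -½*1 = -½)
r(k) = -½ + 9*k (r(k) = 9*k - ½ = -½ + 9*k)
-1986625/J(r(21)) = -1986625/(-½ + 9*21)² = -1986625/(-½ + 189)² = -1986625/((377/2)²) = -1986625/142129/4 = -1986625*4/142129 = -7946500/142129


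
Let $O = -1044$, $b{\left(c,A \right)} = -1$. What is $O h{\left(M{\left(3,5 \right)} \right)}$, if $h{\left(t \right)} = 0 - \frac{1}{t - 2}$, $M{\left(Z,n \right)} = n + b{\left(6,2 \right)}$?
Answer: $522$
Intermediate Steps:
$M{\left(Z,n \right)} = -1 + n$ ($M{\left(Z,n \right)} = n - 1 = -1 + n$)
$h{\left(t \right)} = - \frac{1}{-2 + t}$ ($h{\left(t \right)} = 0 - \frac{1}{-2 + t} = - \frac{1}{-2 + t}$)
$O h{\left(M{\left(3,5 \right)} \right)} = - 1044 \left(- \frac{1}{-2 + \left(-1 + 5\right)}\right) = - 1044 \left(- \frac{1}{-2 + 4}\right) = - 1044 \left(- \frac{1}{2}\right) = - 1044 \left(\left(-1\right) \frac{1}{2}\right) = \left(-1044\right) \left(- \frac{1}{2}\right) = 522$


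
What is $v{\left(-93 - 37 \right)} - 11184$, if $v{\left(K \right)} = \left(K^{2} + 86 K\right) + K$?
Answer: $-5594$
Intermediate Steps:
$v{\left(K \right)} = K^{2} + 87 K$
$v{\left(-93 - 37 \right)} - 11184 = \left(-93 - 37\right) \left(87 - 130\right) - 11184 = - 130 \left(87 - 130\right) - 11184 = \left(-130\right) \left(-43\right) - 11184 = 5590 - 11184 = -5594$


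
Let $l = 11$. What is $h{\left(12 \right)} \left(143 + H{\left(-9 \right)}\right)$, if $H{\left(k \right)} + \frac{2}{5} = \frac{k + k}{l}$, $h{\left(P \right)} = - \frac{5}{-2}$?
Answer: $\frac{7753}{22} \approx 352.41$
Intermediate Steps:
$h{\left(P \right)} = \frac{5}{2}$ ($h{\left(P \right)} = \left(-5\right) \left(- \frac{1}{2}\right) = \frac{5}{2}$)
$H{\left(k \right)} = - \frac{2}{5} + \frac{2 k}{11}$ ($H{\left(k \right)} = - \frac{2}{5} + \frac{k + k}{11} = - \frac{2}{5} + 2 k \frac{1}{11} = - \frac{2}{5} + \frac{2 k}{11}$)
$h{\left(12 \right)} \left(143 + H{\left(-9 \right)}\right) = \frac{5 \left(143 + \left(- \frac{2}{5} + \frac{2}{11} \left(-9\right)\right)\right)}{2} = \frac{5 \left(143 - \frac{112}{55}\right)}{2} = \frac{5}{2} \cdot \frac{7753}{55} = \frac{7753}{22}$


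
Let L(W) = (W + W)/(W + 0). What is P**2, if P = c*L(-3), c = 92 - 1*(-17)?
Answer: 47524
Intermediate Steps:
L(W) = 2 (L(W) = (2*W)/W = 2)
c = 109 (c = 92 + 17 = 109)
P = 218 (P = 109*2 = 218)
P**2 = 218**2 = 47524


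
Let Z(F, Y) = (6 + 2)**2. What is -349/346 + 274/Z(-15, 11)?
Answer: 18117/5536 ≈ 3.2726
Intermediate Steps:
Z(F, Y) = 64 (Z(F, Y) = 8**2 = 64)
-349/346 + 274/Z(-15, 11) = -349/346 + 274/64 = -349*1/346 + 274*(1/64) = -349/346 + 137/32 = 18117/5536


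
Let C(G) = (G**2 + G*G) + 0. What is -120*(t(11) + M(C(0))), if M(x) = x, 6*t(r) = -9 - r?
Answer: 400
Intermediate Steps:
t(r) = -3/2 - r/6 (t(r) = (-9 - r)/6 = -3/2 - r/6)
C(G) = 2*G**2 (C(G) = (G**2 + G**2) + 0 = 2*G**2 + 0 = 2*G**2)
-120*(t(11) + M(C(0))) = -120*((-3/2 - 1/6*11) + 2*0**2) = -120*((-3/2 - 11/6) + 2*0) = -120*(-10/3 + 0) = -120*(-10/3) = 400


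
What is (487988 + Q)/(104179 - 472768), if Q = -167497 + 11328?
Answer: -331819/368589 ≈ -0.90024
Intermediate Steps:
Q = -156169
(487988 + Q)/(104179 - 472768) = (487988 - 156169)/(104179 - 472768) = 331819/(-368589) = 331819*(-1/368589) = -331819/368589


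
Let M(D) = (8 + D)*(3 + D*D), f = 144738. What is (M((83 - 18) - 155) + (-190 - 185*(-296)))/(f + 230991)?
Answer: -203292/125243 ≈ -1.6232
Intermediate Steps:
M(D) = (3 + D**2)*(8 + D) (M(D) = (8 + D)*(3 + D**2) = (3 + D**2)*(8 + D))
(M((83 - 18) - 155) + (-190 - 185*(-296)))/(f + 230991) = ((24 + ((83 - 18) - 155)**3 + 3*((83 - 18) - 155) + 8*((83 - 18) - 155)**2) + (-190 - 185*(-296)))/(144738 + 230991) = ((24 + (65 - 155)**3 + 3*(65 - 155) + 8*(65 - 155)**2) + (-190 + 54760))/375729 = ((24 + (-90)**3 + 3*(-90) + 8*(-90)**2) + 54570)*(1/375729) = ((24 - 729000 - 270 + 8*8100) + 54570)*(1/375729) = ((24 - 729000 - 270 + 64800) + 54570)*(1/375729) = (-664446 + 54570)*(1/375729) = -609876*1/375729 = -203292/125243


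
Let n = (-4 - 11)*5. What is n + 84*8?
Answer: 597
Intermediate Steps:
n = -75 (n = -15*5 = -75)
n + 84*8 = -75 + 84*8 = -75 + 672 = 597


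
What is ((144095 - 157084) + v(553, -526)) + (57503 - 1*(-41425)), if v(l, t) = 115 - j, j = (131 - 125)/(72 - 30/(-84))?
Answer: 87172618/1013 ≈ 86054.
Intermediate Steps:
j = 84/1013 (j = 6/(72 - 30*(-1/84)) = 6/(72 + 5/14) = 6/(1013/14) = 6*(14/1013) = 84/1013 ≈ 0.082922)
v(l, t) = 116411/1013 (v(l, t) = 115 - 1*84/1013 = 115 - 84/1013 = 116411/1013)
((144095 - 157084) + v(553, -526)) + (57503 - 1*(-41425)) = ((144095 - 157084) + 116411/1013) + (57503 - 1*(-41425)) = (-12989 + 116411/1013) + (57503 + 41425) = -13041446/1013 + 98928 = 87172618/1013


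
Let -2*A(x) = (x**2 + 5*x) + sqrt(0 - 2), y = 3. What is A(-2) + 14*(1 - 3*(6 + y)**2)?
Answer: -3385 - I*sqrt(2)/2 ≈ -3385.0 - 0.70711*I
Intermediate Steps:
A(x) = -5*x/2 - x**2/2 - I*sqrt(2)/2 (A(x) = -((x**2 + 5*x) + sqrt(0 - 2))/2 = -((x**2 + 5*x) + sqrt(-2))/2 = -((x**2 + 5*x) + I*sqrt(2))/2 = -(x**2 + 5*x + I*sqrt(2))/2 = -5*x/2 - x**2/2 - I*sqrt(2)/2)
A(-2) + 14*(1 - 3*(6 + y)**2) = (-5/2*(-2) - 1/2*(-2)**2 - I*sqrt(2)/2) + 14*(1 - 3*(6 + 3)**2) = (5 - 1/2*4 - I*sqrt(2)/2) + 14*(1 - 3*9**2) = (5 - 2 - I*sqrt(2)/2) + 14*(1 - 3*81) = (3 - I*sqrt(2)/2) + 14*(1 - 243) = (3 - I*sqrt(2)/2) + 14*(-242) = (3 - I*sqrt(2)/2) - 3388 = -3385 - I*sqrt(2)/2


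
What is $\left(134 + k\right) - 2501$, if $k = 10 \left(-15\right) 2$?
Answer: $-2667$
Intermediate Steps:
$k = -300$ ($k = \left(-150\right) 2 = -300$)
$\left(134 + k\right) - 2501 = \left(134 - 300\right) - 2501 = -166 - 2501 = -2667$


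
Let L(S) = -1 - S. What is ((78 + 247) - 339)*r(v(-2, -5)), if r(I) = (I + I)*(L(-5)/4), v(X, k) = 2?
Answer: -56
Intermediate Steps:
r(I) = 2*I (r(I) = (I + I)*((-1 - 1*(-5))/4) = (2*I)*((-1 + 5)*(1/4)) = (2*I)*(4*(1/4)) = (2*I)*1 = 2*I)
((78 + 247) - 339)*r(v(-2, -5)) = ((78 + 247) - 339)*(2*2) = (325 - 339)*4 = -14*4 = -56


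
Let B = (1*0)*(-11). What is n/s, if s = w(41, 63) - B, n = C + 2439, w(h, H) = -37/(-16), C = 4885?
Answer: 117184/37 ≈ 3167.1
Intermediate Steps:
B = 0 (B = 0*(-11) = 0)
w(h, H) = 37/16 (w(h, H) = -37*(-1/16) = 37/16)
n = 7324 (n = 4885 + 2439 = 7324)
s = 37/16 (s = 37/16 - 1*0 = 37/16 + 0 = 37/16 ≈ 2.3125)
n/s = 7324/(37/16) = 7324*(16/37) = 117184/37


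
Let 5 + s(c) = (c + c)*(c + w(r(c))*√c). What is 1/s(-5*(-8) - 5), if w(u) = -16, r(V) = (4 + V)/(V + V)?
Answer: -489/7585195 - 224*√35/7585195 ≈ -0.00023918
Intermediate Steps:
r(V) = (4 + V)/(2*V) (r(V) = (4 + V)/((2*V)) = (4 + V)*(1/(2*V)) = (4 + V)/(2*V))
s(c) = -5 + 2*c*(c - 16*√c) (s(c) = -5 + (c + c)*(c - 16*√c) = -5 + (2*c)*(c - 16*√c) = -5 + 2*c*(c - 16*√c))
1/s(-5*(-8) - 5) = 1/(-5 - 32*(-5*(-8) - 5)^(3/2) + 2*(-5*(-8) - 5)²) = 1/(-5 - 32*(40 - 5)^(3/2) + 2*(40 - 5)²) = 1/(-5 - 1120*√35 + 2*35²) = 1/(-5 - 1120*√35 + 2*1225) = 1/(-5 - 1120*√35 + 2450) = 1/(2445 - 1120*√35)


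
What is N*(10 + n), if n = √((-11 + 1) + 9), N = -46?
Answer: -460 - 46*I ≈ -460.0 - 46.0*I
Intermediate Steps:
n = I (n = √(-10 + 9) = √(-1) = I ≈ 1.0*I)
N*(10 + n) = -46*(10 + I) = -460 - 46*I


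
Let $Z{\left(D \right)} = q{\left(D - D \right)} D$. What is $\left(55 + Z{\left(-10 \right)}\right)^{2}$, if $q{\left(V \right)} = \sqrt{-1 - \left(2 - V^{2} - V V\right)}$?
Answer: $2725 - 1100 i \sqrt{3} \approx 2725.0 - 1905.3 i$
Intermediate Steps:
$q{\left(V \right)} = \sqrt{-3 + 2 V^{2}}$ ($q{\left(V \right)} = \sqrt{-1 + \left(\left(V^{2} + V^{2}\right) - 2\right)} = \sqrt{-1 + \left(2 V^{2} - 2\right)} = \sqrt{-1 + \left(-2 + 2 V^{2}\right)} = \sqrt{-3 + 2 V^{2}}$)
$Z{\left(D \right)} = i D \sqrt{3}$ ($Z{\left(D \right)} = \sqrt{-3 + 2 \left(D - D\right)^{2}} D = \sqrt{-3 + 2 \cdot 0^{2}} D = \sqrt{-3 + 2 \cdot 0} D = \sqrt{-3 + 0} D = \sqrt{-3} D = i \sqrt{3} D = i D \sqrt{3}$)
$\left(55 + Z{\left(-10 \right)}\right)^{2} = \left(55 + i \left(-10\right) \sqrt{3}\right)^{2} = \left(55 - 10 i \sqrt{3}\right)^{2}$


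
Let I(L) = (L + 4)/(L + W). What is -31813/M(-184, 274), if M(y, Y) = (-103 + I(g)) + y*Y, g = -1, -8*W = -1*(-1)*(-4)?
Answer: 31813/50525 ≈ 0.62965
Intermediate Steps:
W = 1/2 (W = -(-1*(-1))*(-4)/8 = -(-4)/8 = -1/8*(-4) = 1/2 ≈ 0.50000)
I(L) = (4 + L)/(1/2 + L) (I(L) = (L + 4)/(L + 1/2) = (4 + L)/(1/2 + L))
M(y, Y) = -109 + Y*y (M(y, Y) = (-103 + 2*(4 - 1)/(1 + 2*(-1))) + y*Y = (-103 + 2*3/(1 - 2)) + Y*y = (-103 + 2*3/(-1)) + Y*y = (-103 + 2*(-1)*3) + Y*y = (-103 - 6) + Y*y = -109 + Y*y)
-31813/M(-184, 274) = -31813/(-109 + 274*(-184)) = -31813/(-109 - 50416) = -31813/(-50525) = -31813*(-1/50525) = 31813/50525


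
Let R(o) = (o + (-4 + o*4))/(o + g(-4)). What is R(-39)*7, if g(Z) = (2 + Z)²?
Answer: 199/5 ≈ 39.800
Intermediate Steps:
R(o) = (-4 + 5*o)/(4 + o) (R(o) = (o + (-4 + o*4))/(o + (2 - 4)²) = (o + (-4 + 4*o))/(o + (-2)²) = (-4 + 5*o)/(o + 4) = (-4 + 5*o)/(4 + o))
R(-39)*7 = ((-4 + 5*(-39))/(4 - 39))*7 = ((-4 - 195)/(-35))*7 = -1/35*(-199)*7 = (199/35)*7 = 199/5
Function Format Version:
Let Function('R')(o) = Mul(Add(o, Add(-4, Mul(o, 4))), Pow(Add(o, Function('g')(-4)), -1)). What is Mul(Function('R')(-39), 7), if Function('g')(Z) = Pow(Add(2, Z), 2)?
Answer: Rational(199, 5) ≈ 39.800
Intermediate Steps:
Function('R')(o) = Mul(Pow(Add(4, o), -1), Add(-4, Mul(5, o))) (Function('R')(o) = Mul(Add(o, Add(-4, Mul(o, 4))), Pow(Add(o, Pow(Add(2, -4), 2)), -1)) = Mul(Add(o, Add(-4, Mul(4, o))), Pow(Add(o, Pow(-2, 2)), -1)) = Mul(Add(-4, Mul(5, o)), Pow(Add(o, 4), -1)) = Mul(Add(-4, Mul(5, o)), Pow(Add(4, o), -1)) = Mul(Pow(Add(4, o), -1), Add(-4, Mul(5, o))))
Mul(Function('R')(-39), 7) = Mul(Mul(Pow(Add(4, -39), -1), Add(-4, Mul(5, -39))), 7) = Mul(Mul(Pow(-35, -1), Add(-4, -195)), 7) = Mul(Mul(Rational(-1, 35), -199), 7) = Mul(Rational(199, 35), 7) = Rational(199, 5)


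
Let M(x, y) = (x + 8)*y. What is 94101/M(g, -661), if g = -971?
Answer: 31367/212181 ≈ 0.14783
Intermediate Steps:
M(x, y) = y*(8 + x) (M(x, y) = (8 + x)*y = y*(8 + x))
94101/M(g, -661) = 94101/((-661*(8 - 971))) = 94101/((-661*(-963))) = 94101/636543 = 94101*(1/636543) = 31367/212181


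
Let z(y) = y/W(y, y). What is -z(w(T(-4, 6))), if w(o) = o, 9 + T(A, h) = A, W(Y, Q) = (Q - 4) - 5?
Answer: -13/22 ≈ -0.59091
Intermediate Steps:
W(Y, Q) = -9 + Q (W(Y, Q) = (-4 + Q) - 5 = -9 + Q)
T(A, h) = -9 + A
z(y) = y/(-9 + y)
-z(w(T(-4, 6))) = -(-9 - 4)/(-9 + (-9 - 4)) = -(-13)/(-9 - 13) = -(-13)/(-22) = -(-13)*(-1)/22 = -1*13/22 = -13/22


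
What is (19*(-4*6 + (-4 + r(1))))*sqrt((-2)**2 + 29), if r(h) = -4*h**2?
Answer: -608*sqrt(33) ≈ -3492.7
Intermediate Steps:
(19*(-4*6 + (-4 + r(1))))*sqrt((-2)**2 + 29) = (19*(-4*6 + (-4 - 4*1**2)))*sqrt((-2)**2 + 29) = (19*(-24 + (-4 - 4*1)))*sqrt(4 + 29) = (19*(-24 + (-4 - 4)))*sqrt(33) = (19*(-24 - 8))*sqrt(33) = (19*(-32))*sqrt(33) = -608*sqrt(33)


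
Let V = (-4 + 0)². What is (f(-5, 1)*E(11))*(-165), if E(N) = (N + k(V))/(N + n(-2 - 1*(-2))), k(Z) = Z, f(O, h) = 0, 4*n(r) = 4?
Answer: 0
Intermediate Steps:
n(r) = 1 (n(r) = (¼)*4 = 1)
V = 16 (V = (-4)² = 16)
E(N) = (16 + N)/(1 + N) (E(N) = (N + 16)/(N + 1) = (16 + N)/(1 + N))
(f(-5, 1)*E(11))*(-165) = (0*((16 + 11)/(1 + 11)))*(-165) = (0*(27/12))*(-165) = (0*((1/12)*27))*(-165) = (0*(9/4))*(-165) = 0*(-165) = 0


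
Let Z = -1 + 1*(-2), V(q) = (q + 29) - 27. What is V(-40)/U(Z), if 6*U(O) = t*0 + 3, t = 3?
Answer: -76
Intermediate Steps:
V(q) = 2 + q (V(q) = (29 + q) - 27 = 2 + q)
Z = -3 (Z = -1 - 2 = -3)
U(O) = ½ (U(O) = (3*0 + 3)/6 = (0 + 3)/6 = (⅙)*3 = ½)
V(-40)/U(Z) = (2 - 40)/(½) = -38*2 = -76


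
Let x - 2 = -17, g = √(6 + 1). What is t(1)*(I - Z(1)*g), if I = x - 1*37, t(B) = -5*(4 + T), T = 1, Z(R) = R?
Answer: 1300 + 25*√7 ≈ 1366.1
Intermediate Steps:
g = √7 ≈ 2.6458
x = -15 (x = 2 - 17 = -15)
t(B) = -25 (t(B) = -5*(4 + 1) = -5*5 = -25)
I = -52 (I = -15 - 1*37 = -15 - 37 = -52)
t(1)*(I - Z(1)*g) = -25*(-52 - √7) = 1300 + 25*√7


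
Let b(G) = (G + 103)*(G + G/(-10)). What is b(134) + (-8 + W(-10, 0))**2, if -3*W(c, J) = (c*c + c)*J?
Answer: 143231/5 ≈ 28646.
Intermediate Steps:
W(c, J) = -J*(c + c**2)/3 (W(c, J) = -(c*c + c)*J/3 = -(c**2 + c)*J/3 = -(c + c**2)*J/3 = -J*(c + c**2)/3)
b(G) = 9*G*(103 + G)/10 (b(G) = (103 + G)*(G + G*(-1/10)) = (103 + G)*(G - G/10) = (103 + G)*(9*G/10) = 9*G*(103 + G)/10)
b(134) + (-8 + W(-10, 0))**2 = (9/10)*134*(103 + 134) + (-8 - 1/3*0*(-10)*(1 - 10))**2 = (9/10)*134*237 + (-8 - 1/3*0*(-10)*(-9))**2 = 142911/5 + (-8 + 0)**2 = 142911/5 + (-8)**2 = 142911/5 + 64 = 143231/5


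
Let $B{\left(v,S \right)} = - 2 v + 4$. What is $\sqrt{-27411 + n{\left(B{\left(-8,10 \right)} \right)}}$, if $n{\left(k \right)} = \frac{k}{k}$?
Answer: $i \sqrt{27410} \approx 165.56 i$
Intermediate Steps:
$B{\left(v,S \right)} = 4 - 2 v$
$n{\left(k \right)} = 1$
$\sqrt{-27411 + n{\left(B{\left(-8,10 \right)} \right)}} = \sqrt{-27411 + 1} = \sqrt{-27410} = i \sqrt{27410}$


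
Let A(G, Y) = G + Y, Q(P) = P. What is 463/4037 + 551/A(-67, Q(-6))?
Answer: -2190588/294701 ≈ -7.4333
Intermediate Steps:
463/4037 + 551/A(-67, Q(-6)) = 463/4037 + 551/(-67 - 6) = 463*(1/4037) + 551/(-73) = 463/4037 + 551*(-1/73) = 463/4037 - 551/73 = -2190588/294701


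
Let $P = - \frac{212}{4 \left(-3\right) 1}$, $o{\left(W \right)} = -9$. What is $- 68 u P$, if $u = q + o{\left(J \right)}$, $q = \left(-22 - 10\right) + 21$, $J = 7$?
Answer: $\frac{72080}{3} \approx 24027.0$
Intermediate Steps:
$q = -11$ ($q = -32 + 21 = -11$)
$P = \frac{53}{3}$ ($P = - \frac{212}{\left(-12\right) 1} = - \frac{212}{-12} = \left(-212\right) \left(- \frac{1}{12}\right) = \frac{53}{3} \approx 17.667$)
$u = -20$ ($u = -11 - 9 = -20$)
$- 68 u P = \left(-68\right) \left(-20\right) \frac{53}{3} = 1360 \cdot \frac{53}{3} = \frac{72080}{3}$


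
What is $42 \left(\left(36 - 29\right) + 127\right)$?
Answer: $5628$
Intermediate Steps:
$42 \left(\left(36 - 29\right) + 127\right) = 42 \left(7 + 127\right) = 42 \cdot 134 = 5628$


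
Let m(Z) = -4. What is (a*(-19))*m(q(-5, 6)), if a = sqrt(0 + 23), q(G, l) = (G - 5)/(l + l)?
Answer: 76*sqrt(23) ≈ 364.48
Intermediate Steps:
q(G, l) = (-5 + G)/(2*l) (q(G, l) = (-5 + G)/((2*l)) = (-5 + G)*(1/(2*l)) = (-5 + G)/(2*l))
a = sqrt(23) ≈ 4.7958
(a*(-19))*m(q(-5, 6)) = (sqrt(23)*(-19))*(-4) = -19*sqrt(23)*(-4) = 76*sqrt(23)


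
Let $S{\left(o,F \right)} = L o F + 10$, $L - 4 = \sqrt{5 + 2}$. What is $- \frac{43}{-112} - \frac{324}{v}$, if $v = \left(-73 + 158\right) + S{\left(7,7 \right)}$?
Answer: $- \frac{3820613}{3800944} + \frac{7938 \sqrt{7}}{33937} \approx -0.38632$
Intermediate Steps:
$L = 4 + \sqrt{7}$ ($L = 4 + \sqrt{5 + 2} = 4 + \sqrt{7} \approx 6.6458$)
$S{\left(o,F \right)} = 10 + F o \left(4 + \sqrt{7}\right)$ ($S{\left(o,F \right)} = \left(4 + \sqrt{7}\right) o F + 10 = o \left(4 + \sqrt{7}\right) F + 10 = F o \left(4 + \sqrt{7}\right) + 10 = 10 + F o \left(4 + \sqrt{7}\right)$)
$v = 291 + 49 \sqrt{7}$ ($v = \left(-73 + 158\right) + \left(10 + 7 \cdot 7 \left(4 + \sqrt{7}\right)\right) = 85 + \left(10 + \left(196 + 49 \sqrt{7}\right)\right) = 85 + \left(206 + 49 \sqrt{7}\right) = 291 + 49 \sqrt{7} \approx 420.64$)
$- \frac{43}{-112} - \frac{324}{v} = - \frac{43}{-112} - \frac{324}{291 + 49 \sqrt{7}} = \left(-43\right) \left(- \frac{1}{112}\right) - \frac{324}{291 + 49 \sqrt{7}} = \frac{43}{112} - \frac{324}{291 + 49 \sqrt{7}}$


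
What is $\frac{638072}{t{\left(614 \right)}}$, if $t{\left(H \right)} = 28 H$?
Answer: $\frac{79759}{2149} \approx 37.115$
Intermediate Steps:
$\frac{638072}{t{\left(614 \right)}} = \frac{638072}{28 \cdot 614} = \frac{638072}{17192} = 638072 \cdot \frac{1}{17192} = \frac{79759}{2149}$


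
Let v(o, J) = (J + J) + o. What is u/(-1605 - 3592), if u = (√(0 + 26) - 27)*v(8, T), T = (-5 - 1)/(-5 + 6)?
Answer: -108/5197 + 4*√26/5197 ≈ -0.016857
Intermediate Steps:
T = -6 (T = -6/1 = -6*1 = -6)
v(o, J) = o + 2*J (v(o, J) = 2*J + o = o + 2*J)
u = 108 - 4*√26 (u = (√(0 + 26) - 27)*(8 + 2*(-6)) = (√26 - 27)*(8 - 12) = (-27 + √26)*(-4) = 108 - 4*√26 ≈ 87.604)
u/(-1605 - 3592) = (108 - 4*√26)/(-1605 - 3592) = (108 - 4*√26)/(-5197) = (108 - 4*√26)*(-1/5197) = -108/5197 + 4*√26/5197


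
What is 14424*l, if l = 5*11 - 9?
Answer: 663504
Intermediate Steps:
l = 46 (l = 55 - 9 = 46)
14424*l = 14424*46 = 663504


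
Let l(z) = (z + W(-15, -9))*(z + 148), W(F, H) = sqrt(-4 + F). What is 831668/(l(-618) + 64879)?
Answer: 295524075452/126270002021 + 390883960*I*sqrt(19)/126270002021 ≈ 2.3404 + 0.013493*I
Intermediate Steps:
l(z) = (148 + z)*(z + I*sqrt(19)) (l(z) = (z + sqrt(-4 - 15))*(z + 148) = (z + sqrt(-19))*(148 + z) = (z + I*sqrt(19))*(148 + z) = (148 + z)*(z + I*sqrt(19)))
831668/(l(-618) + 64879) = 831668/(((-618)**2 + 148*(-618) + 148*I*sqrt(19) + I*(-618)*sqrt(19)) + 64879) = 831668/((381924 - 91464 + 148*I*sqrt(19) - 618*I*sqrt(19)) + 64879) = 831668/((290460 - 470*I*sqrt(19)) + 64879) = 831668/(355339 - 470*I*sqrt(19))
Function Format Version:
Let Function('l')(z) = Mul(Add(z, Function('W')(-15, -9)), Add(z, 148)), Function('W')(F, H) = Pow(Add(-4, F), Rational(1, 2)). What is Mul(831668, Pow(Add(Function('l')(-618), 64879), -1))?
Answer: Add(Rational(295524075452, 126270002021), Mul(Rational(390883960, 126270002021), I, Pow(19, Rational(1, 2)))) ≈ Add(2.3404, Mul(0.013493, I))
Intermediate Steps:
Function('l')(z) = Mul(Add(148, z), Add(z, Mul(I, Pow(19, Rational(1, 2))))) (Function('l')(z) = Mul(Add(z, Pow(Add(-4, -15), Rational(1, 2))), Add(z, 148)) = Mul(Add(z, Pow(-19, Rational(1, 2))), Add(148, z)) = Mul(Add(z, Mul(I, Pow(19, Rational(1, 2)))), Add(148, z)) = Mul(Add(148, z), Add(z, Mul(I, Pow(19, Rational(1, 2))))))
Mul(831668, Pow(Add(Function('l')(-618), 64879), -1)) = Mul(831668, Pow(Add(Add(Pow(-618, 2), Mul(148, -618), Mul(148, I, Pow(19, Rational(1, 2))), Mul(I, -618, Pow(19, Rational(1, 2)))), 64879), -1)) = Mul(831668, Pow(Add(Add(381924, -91464, Mul(148, I, Pow(19, Rational(1, 2))), Mul(-618, I, Pow(19, Rational(1, 2)))), 64879), -1)) = Mul(831668, Pow(Add(Add(290460, Mul(-470, I, Pow(19, Rational(1, 2)))), 64879), -1)) = Mul(831668, Pow(Add(355339, Mul(-470, I, Pow(19, Rational(1, 2)))), -1))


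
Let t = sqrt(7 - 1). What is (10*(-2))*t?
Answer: -20*sqrt(6) ≈ -48.990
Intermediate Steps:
t = sqrt(6) ≈ 2.4495
(10*(-2))*t = (10*(-2))*sqrt(6) = -20*sqrt(6)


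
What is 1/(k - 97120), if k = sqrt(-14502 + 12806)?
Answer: -3035/294759253 - I*sqrt(106)/2358074024 ≈ -1.0297e-5 - 4.3661e-9*I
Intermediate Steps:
k = 4*I*sqrt(106) (k = sqrt(-1696) = 4*I*sqrt(106) ≈ 41.182*I)
1/(k - 97120) = 1/(4*I*sqrt(106) - 97120) = 1/(-97120 + 4*I*sqrt(106))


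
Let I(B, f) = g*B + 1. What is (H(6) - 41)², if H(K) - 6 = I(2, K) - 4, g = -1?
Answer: 1600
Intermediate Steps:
I(B, f) = 1 - B (I(B, f) = -B + 1 = 1 - B)
H(K) = 1 (H(K) = 6 + ((1 - 1*2) - 4) = 6 + ((1 - 2) - 4) = 6 + (-1 - 4) = 6 - 5 = 1)
(H(6) - 41)² = (1 - 41)² = (-40)² = 1600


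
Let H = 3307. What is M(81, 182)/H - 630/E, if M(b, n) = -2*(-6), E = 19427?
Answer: -1850286/64245089 ≈ -0.028800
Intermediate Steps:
M(b, n) = 12
M(81, 182)/H - 630/E = 12/3307 - 630/19427 = -1850286/64245089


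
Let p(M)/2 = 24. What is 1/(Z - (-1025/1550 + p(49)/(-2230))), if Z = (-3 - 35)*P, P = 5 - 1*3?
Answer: -69130/5206677 ≈ -0.013277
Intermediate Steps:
P = 2 (P = 5 - 3 = 2)
p(M) = 48 (p(M) = 2*24 = 48)
Z = -76 (Z = (-3 - 35)*2 = -38*2 = -76)
1/(Z - (-1025/1550 + p(49)/(-2230))) = 1/(-76 - (-1025/1550 + 48/(-2230))) = 1/(-76 - (-1025*1/1550 + 48*(-1/2230))) = 1/(-76 - (-41/62 - 24/1115)) = 1/(-76 - 1*(-47203/69130)) = 1/(-76 + 47203/69130) = 1/(-5206677/69130) = -69130/5206677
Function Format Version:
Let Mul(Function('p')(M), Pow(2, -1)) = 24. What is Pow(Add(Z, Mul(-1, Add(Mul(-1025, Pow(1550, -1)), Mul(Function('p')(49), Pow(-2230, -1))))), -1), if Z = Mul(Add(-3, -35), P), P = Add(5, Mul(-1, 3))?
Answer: Rational(-69130, 5206677) ≈ -0.013277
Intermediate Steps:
P = 2 (P = Add(5, -3) = 2)
Function('p')(M) = 48 (Function('p')(M) = Mul(2, 24) = 48)
Z = -76 (Z = Mul(Add(-3, -35), 2) = Mul(-38, 2) = -76)
Pow(Add(Z, Mul(-1, Add(Mul(-1025, Pow(1550, -1)), Mul(Function('p')(49), Pow(-2230, -1))))), -1) = Pow(Add(-76, Mul(-1, Add(Mul(-1025, Pow(1550, -1)), Mul(48, Pow(-2230, -1))))), -1) = Pow(Add(-76, Mul(-1, Add(Mul(-1025, Rational(1, 1550)), Mul(48, Rational(-1, 2230))))), -1) = Pow(Add(-76, Mul(-1, Add(Rational(-41, 62), Rational(-24, 1115)))), -1) = Pow(Add(-76, Mul(-1, Rational(-47203, 69130))), -1) = Pow(Add(-76, Rational(47203, 69130)), -1) = Pow(Rational(-5206677, 69130), -1) = Rational(-69130, 5206677)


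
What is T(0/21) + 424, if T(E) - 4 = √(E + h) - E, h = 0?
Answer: 428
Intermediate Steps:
T(E) = 4 + √E - E (T(E) = 4 + (√(E + 0) - E) = 4 + (√E - E) = 4 + √E - E)
T(0/21) + 424 = (4 + √(0/21) - 0/21) + 424 = (4 + √(0*(1/21)) - 0/21) + 424 = (4 + √0 - 1*0) + 424 = (4 + 0 + 0) + 424 = 4 + 424 = 428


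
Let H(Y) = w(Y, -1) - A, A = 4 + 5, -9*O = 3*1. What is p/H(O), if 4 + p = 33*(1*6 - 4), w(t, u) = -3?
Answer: -31/6 ≈ -5.1667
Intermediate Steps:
O = -⅓ (O = -1/3 = -⅑*3 = -⅓ ≈ -0.33333)
p = 62 (p = -4 + 33*(1*6 - 4) = -4 + 33*(6 - 4) = -4 + 33*2 = -4 + 66 = 62)
A = 9
H(Y) = -12 (H(Y) = -3 - 1*9 = -3 - 9 = -12)
p/H(O) = 62/(-12) = 62*(-1/12) = -31/6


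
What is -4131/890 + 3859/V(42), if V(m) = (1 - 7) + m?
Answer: 1642897/16020 ≈ 102.55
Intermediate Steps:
V(m) = -6 + m
-4131/890 + 3859/V(42) = -4131/890 + 3859/(-6 + 42) = -4131*1/890 + 3859/36 = -4131/890 + 3859*(1/36) = -4131/890 + 3859/36 = 1642897/16020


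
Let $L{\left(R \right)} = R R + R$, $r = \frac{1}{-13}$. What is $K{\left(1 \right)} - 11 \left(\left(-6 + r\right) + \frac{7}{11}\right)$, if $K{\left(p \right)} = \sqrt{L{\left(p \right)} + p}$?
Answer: $\frac{778}{13} + \sqrt{3} \approx 61.578$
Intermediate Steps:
$r = - \frac{1}{13} \approx -0.076923$
$L{\left(R \right)} = R + R^{2}$ ($L{\left(R \right)} = R^{2} + R = R + R^{2}$)
$K{\left(p \right)} = \sqrt{p + p \left(1 + p\right)}$ ($K{\left(p \right)} = \sqrt{p \left(1 + p\right) + p} = \sqrt{p + p \left(1 + p\right)}$)
$K{\left(1 \right)} - 11 \left(\left(-6 + r\right) + \frac{7}{11}\right) = \sqrt{1 \left(2 + 1\right)} - 11 \left(\left(-6 - \frac{1}{13}\right) + \frac{7}{11}\right) = \sqrt{1 \cdot 3} - 11 \left(- \frac{79}{13} + 7 \cdot \frac{1}{11}\right) = \sqrt{3} - 11 \left(- \frac{79}{13} + \frac{7}{11}\right) = \sqrt{3} - - \frac{778}{13} = \sqrt{3} + \frac{778}{13} = \frac{778}{13} + \sqrt{3}$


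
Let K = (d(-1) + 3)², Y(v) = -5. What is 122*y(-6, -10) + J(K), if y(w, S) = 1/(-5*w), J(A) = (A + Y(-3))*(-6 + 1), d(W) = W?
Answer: 136/15 ≈ 9.0667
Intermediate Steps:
K = 4 (K = (-1 + 3)² = 2² = 4)
J(A) = 25 - 5*A (J(A) = (A - 5)*(-6 + 1) = (-5 + A)*(-5) = 25 - 5*A)
y(w, S) = -1/(5*w)
122*y(-6, -10) + J(K) = 122*(-⅕/(-6)) + (25 - 5*4) = 122*(-⅕*(-⅙)) + (25 - 20) = 122*(1/30) + 5 = 61/15 + 5 = 136/15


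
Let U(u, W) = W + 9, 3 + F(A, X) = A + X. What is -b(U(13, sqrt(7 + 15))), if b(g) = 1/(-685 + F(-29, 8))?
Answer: 1/709 ≈ 0.0014104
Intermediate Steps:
F(A, X) = -3 + A + X (F(A, X) = -3 + (A + X) = -3 + A + X)
U(u, W) = 9 + W
b(g) = -1/709 (b(g) = 1/(-685 + (-3 - 29 + 8)) = 1/(-685 - 24) = 1/(-709) = -1/709)
-b(U(13, sqrt(7 + 15))) = -1*(-1/709) = 1/709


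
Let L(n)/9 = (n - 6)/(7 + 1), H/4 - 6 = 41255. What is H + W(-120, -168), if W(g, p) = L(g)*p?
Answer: 188858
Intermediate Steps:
H = 165044 (H = 24 + 4*41255 = 24 + 165020 = 165044)
L(n) = -27/4 + 9*n/8 (L(n) = 9*((n - 6)/(7 + 1)) = 9*((-6 + n)/8) = 9*((-6 + n)*(1/8)) = 9*(-3/4 + n/8) = -27/4 + 9*n/8)
W(g, p) = p*(-27/4 + 9*g/8) (W(g, p) = (-27/4 + 9*g/8)*p = p*(-27/4 + 9*g/8))
H + W(-120, -168) = 165044 + (9/8)*(-168)*(-6 - 120) = 165044 + (9/8)*(-168)*(-126) = 165044 + 23814 = 188858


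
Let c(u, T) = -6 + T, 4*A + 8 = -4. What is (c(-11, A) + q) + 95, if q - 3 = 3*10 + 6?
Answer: 125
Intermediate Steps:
A = -3 (A = -2 + (1/4)*(-4) = -2 - 1 = -3)
q = 39 (q = 3 + (3*10 + 6) = 3 + (30 + 6) = 3 + 36 = 39)
(c(-11, A) + q) + 95 = ((-6 - 3) + 39) + 95 = (-9 + 39) + 95 = 30 + 95 = 125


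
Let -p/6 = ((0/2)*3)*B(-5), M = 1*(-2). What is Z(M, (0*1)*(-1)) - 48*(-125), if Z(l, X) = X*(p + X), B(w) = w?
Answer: 6000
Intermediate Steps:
M = -2
p = 0 (p = -6*(0/2)*3*(-5) = -6*(0*(½))*3*(-5) = -6*0*3*(-5) = -0*(-5) = -6*0 = 0)
Z(l, X) = X² (Z(l, X) = X*(0 + X) = X*X = X²)
Z(M, (0*1)*(-1)) - 48*(-125) = ((0*1)*(-1))² - 48*(-125) = (0*(-1))² + 6000 = 0² + 6000 = 0 + 6000 = 6000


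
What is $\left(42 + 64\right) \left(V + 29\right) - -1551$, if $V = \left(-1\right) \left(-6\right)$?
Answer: $5261$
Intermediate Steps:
$V = 6$
$\left(42 + 64\right) \left(V + 29\right) - -1551 = \left(42 + 64\right) \left(6 + 29\right) - -1551 = 106 \cdot 35 + 1551 = 3710 + 1551 = 5261$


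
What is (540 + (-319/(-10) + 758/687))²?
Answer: 15496292060089/47196900 ≈ 3.2833e+5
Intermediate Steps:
(540 + (-319/(-10) + 758/687))² = (540 + (-319*(-⅒) + 758*(1/687)))² = (540 + (319/10 + 758/687))² = (540 + 226733/6870)² = (3936533/6870)² = 15496292060089/47196900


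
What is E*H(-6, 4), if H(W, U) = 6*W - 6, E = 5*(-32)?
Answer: 6720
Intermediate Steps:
E = -160
H(W, U) = -6 + 6*W
E*H(-6, 4) = -160*(-6 + 6*(-6)) = -160*(-6 - 36) = -160*(-42) = 6720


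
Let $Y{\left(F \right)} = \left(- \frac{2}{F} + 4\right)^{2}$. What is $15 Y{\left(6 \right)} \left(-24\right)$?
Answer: $-4840$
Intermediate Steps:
$Y{\left(F \right)} = \left(4 - \frac{2}{F}\right)^{2}$
$15 Y{\left(6 \right)} \left(-24\right) = 15 \frac{4 \left(-1 + 2 \cdot 6\right)^{2}}{36} \left(-24\right) = 15 \cdot 4 \cdot \frac{1}{36} \left(-1 + 12\right)^{2} \left(-24\right) = 15 \cdot 4 \cdot \frac{1}{36} \cdot 11^{2} \left(-24\right) = 15 \cdot 4 \cdot \frac{1}{36} \cdot 121 \left(-24\right) = 15 \cdot \frac{121}{9} \left(-24\right) = \frac{605}{3} \left(-24\right) = -4840$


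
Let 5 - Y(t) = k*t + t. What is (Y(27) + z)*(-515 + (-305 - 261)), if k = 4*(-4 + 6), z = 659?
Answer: -455101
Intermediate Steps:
k = 8 (k = 4*2 = 8)
Y(t) = 5 - 9*t (Y(t) = 5 - (8*t + t) = 5 - 9*t)
(Y(27) + z)*(-515 + (-305 - 261)) = ((5 - 9*27) + 659)*(-515 + (-305 - 261)) = ((5 - 243) + 659)*(-515 - 566) = (-238 + 659)*(-1081) = 421*(-1081) = -455101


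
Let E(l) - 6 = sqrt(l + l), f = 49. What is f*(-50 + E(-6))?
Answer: -2156 + 98*I*sqrt(3) ≈ -2156.0 + 169.74*I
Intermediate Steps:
E(l) = 6 + sqrt(2)*sqrt(l) (E(l) = 6 + sqrt(l + l) = 6 + sqrt(2*l) = 6 + sqrt(2)*sqrt(l))
f*(-50 + E(-6)) = 49*(-50 + (6 + sqrt(2)*sqrt(-6))) = 49*(-50 + (6 + sqrt(2)*(I*sqrt(6)))) = 49*(-50 + (6 + 2*I*sqrt(3))) = 49*(-44 + 2*I*sqrt(3)) = -2156 + 98*I*sqrt(3)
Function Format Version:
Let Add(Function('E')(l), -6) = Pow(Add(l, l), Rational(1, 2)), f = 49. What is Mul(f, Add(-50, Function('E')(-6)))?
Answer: Add(-2156, Mul(98, I, Pow(3, Rational(1, 2)))) ≈ Add(-2156.0, Mul(169.74, I))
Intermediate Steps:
Function('E')(l) = Add(6, Mul(Pow(2, Rational(1, 2)), Pow(l, Rational(1, 2)))) (Function('E')(l) = Add(6, Pow(Add(l, l), Rational(1, 2))) = Add(6, Pow(Mul(2, l), Rational(1, 2))) = Add(6, Mul(Pow(2, Rational(1, 2)), Pow(l, Rational(1, 2)))))
Mul(f, Add(-50, Function('E')(-6))) = Mul(49, Add(-50, Add(6, Mul(Pow(2, Rational(1, 2)), Pow(-6, Rational(1, 2)))))) = Mul(49, Add(-50, Add(6, Mul(Pow(2, Rational(1, 2)), Mul(I, Pow(6, Rational(1, 2))))))) = Mul(49, Add(-50, Add(6, Mul(2, I, Pow(3, Rational(1, 2)))))) = Mul(49, Add(-44, Mul(2, I, Pow(3, Rational(1, 2))))) = Add(-2156, Mul(98, I, Pow(3, Rational(1, 2))))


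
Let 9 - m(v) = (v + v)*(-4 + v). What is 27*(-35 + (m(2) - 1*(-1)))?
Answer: -459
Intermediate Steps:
m(v) = 9 - 2*v*(-4 + v) (m(v) = 9 - (v + v)*(-4 + v) = 9 - 2*v*(-4 + v))
27*(-35 + (m(2) - 1*(-1))) = 27*(-35 + ((9 - 2*2² + 8*2) - 1*(-1))) = 27*(-35 + ((9 - 2*4 + 16) + 1)) = 27*(-35 + ((9 - 8 + 16) + 1)) = 27*(-35 + (17 + 1)) = 27*(-35 + 18) = 27*(-17) = -459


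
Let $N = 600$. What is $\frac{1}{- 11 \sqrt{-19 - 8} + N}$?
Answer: $\frac{200}{121089} + \frac{11 i \sqrt{3}}{121089} \approx 0.0016517 + 0.00015734 i$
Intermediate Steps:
$\frac{1}{- 11 \sqrt{-19 - 8} + N} = \frac{1}{- 11 \sqrt{-19 - 8} + 600} = \frac{1}{- 11 \sqrt{-27} + 600} = \frac{1}{- 11 \cdot 3 i \sqrt{3} + 600} = \frac{1}{- 33 i \sqrt{3} + 600} = \frac{1}{600 - 33 i \sqrt{3}}$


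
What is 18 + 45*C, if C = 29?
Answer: 1323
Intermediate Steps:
18 + 45*C = 18 + 45*29 = 18 + 1305 = 1323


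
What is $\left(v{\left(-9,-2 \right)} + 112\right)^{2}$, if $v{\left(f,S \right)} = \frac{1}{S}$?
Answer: $\frac{49729}{4} \approx 12432.0$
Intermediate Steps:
$\left(v{\left(-9,-2 \right)} + 112\right)^{2} = \left(\frac{1}{-2} + 112\right)^{2} = \left(- \frac{1}{2} + 112\right)^{2} = \left(\frac{223}{2}\right)^{2} = \frac{49729}{4}$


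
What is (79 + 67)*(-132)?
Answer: -19272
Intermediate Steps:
(79 + 67)*(-132) = 146*(-132) = -19272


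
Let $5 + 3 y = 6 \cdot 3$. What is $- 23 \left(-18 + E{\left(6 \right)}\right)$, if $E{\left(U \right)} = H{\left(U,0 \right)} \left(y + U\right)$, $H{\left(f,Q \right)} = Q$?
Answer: $414$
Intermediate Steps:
$y = \frac{13}{3}$ ($y = - \frac{5}{3} + \frac{6 \cdot 3}{3} = - \frac{5}{3} + \frac{1}{3} \cdot 18 = - \frac{5}{3} + 6 = \frac{13}{3} \approx 4.3333$)
$E{\left(U \right)} = 0$ ($E{\left(U \right)} = 0 \left(\frac{13}{3} + U\right) = 0$)
$- 23 \left(-18 + E{\left(6 \right)}\right) = - 23 \left(-18 + 0\right) = \left(-23\right) \left(-18\right) = 414$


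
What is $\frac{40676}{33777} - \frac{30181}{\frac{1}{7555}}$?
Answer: $- \frac{7701745536859}{33777} \approx -2.2802 \cdot 10^{8}$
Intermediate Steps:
$\frac{40676}{33777} - \frac{30181}{\frac{1}{7555}} = 40676 \cdot \frac{1}{33777} - 30181 \frac{1}{\frac{1}{7555}} = \frac{40676}{33777} - 228017455 = - \frac{7701745536859}{33777}$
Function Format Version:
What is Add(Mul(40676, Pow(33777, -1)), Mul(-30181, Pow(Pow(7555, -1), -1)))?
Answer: Rational(-7701745536859, 33777) ≈ -2.2802e+8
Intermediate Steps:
Add(Mul(40676, Pow(33777, -1)), Mul(-30181, Pow(Pow(7555, -1), -1))) = Add(Mul(40676, Rational(1, 33777)), Mul(-30181, Pow(Rational(1, 7555), -1))) = Add(Rational(40676, 33777), Mul(-30181, 7555)) = Add(Rational(40676, 33777), -228017455) = Rational(-7701745536859, 33777)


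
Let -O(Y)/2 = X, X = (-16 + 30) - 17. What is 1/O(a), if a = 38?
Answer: 1/6 ≈ 0.16667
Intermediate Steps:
X = -3 (X = 14 - 17 = -3)
O(Y) = 6 (O(Y) = -2*(-3) = 6)
1/O(a) = 1/6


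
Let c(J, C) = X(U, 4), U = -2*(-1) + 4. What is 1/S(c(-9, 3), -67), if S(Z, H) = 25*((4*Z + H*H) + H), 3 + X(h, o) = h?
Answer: 1/110850 ≈ 9.0212e-6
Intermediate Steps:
U = 6 (U = 2 + 4 = 6)
X(h, o) = -3 + h
c(J, C) = 3 (c(J, C) = -3 + 6 = 3)
S(Z, H) = 25*H + 25*H**2 + 100*Z (S(Z, H) = 25*((4*Z + H**2) + H) = 25*((H**2 + 4*Z) + H) = 25*(H + H**2 + 4*Z) = 25*H + 25*H**2 + 100*Z)
1/S(c(-9, 3), -67) = 1/(25*(-67) + 25*(-67)**2 + 100*3) = 1/(-1675 + 25*4489 + 300) = 1/(-1675 + 112225 + 300) = 1/110850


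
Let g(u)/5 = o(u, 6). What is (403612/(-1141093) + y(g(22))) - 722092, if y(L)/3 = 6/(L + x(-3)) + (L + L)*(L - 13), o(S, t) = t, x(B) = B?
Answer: -2461446074578/3423279 ≈ -7.1903e+5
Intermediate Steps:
g(u) = 30 (g(u) = 5*6 = 30)
y(L) = 18/(-3 + L) + 6*L*(-13 + L) (y(L) = 3*(6/(L - 3) + (L + L)*(L - 13)) = 3*(6/(-3 + L) + (2*L)*(-13 + L)) = 3*(6/(-3 + L) + 2*L*(-13 + L)) = 18/(-3 + L) + 6*L*(-13 + L))
(403612/(-1141093) + y(g(22))) - 722092 = (403612/(-1141093) + 6*(3 + 30**3 - 16*30**2 + 39*30)/(-3 + 30)) - 722092 = (403612*(-1/1141093) + 6*(3 + 27000 - 16*900 + 1170)/27) - 722092 = (-403612/1141093 + 6*(1/27)*(3 + 27000 - 14400 + 1170)) - 722092 = (-403612/1141093 + 6*(1/27)*13773) - 722092 = (-403612/1141093 + 9182/3) - 722092 = 10476305090/3423279 - 722092 = -2461446074578/3423279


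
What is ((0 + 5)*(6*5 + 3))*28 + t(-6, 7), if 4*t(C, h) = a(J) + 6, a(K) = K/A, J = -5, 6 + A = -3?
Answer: 166379/36 ≈ 4621.6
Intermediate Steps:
A = -9 (A = -6 - 3 = -9)
a(K) = -K/9 (a(K) = K/(-9) = K*(-1/9) = -K/9)
t(C, h) = 59/36 (t(C, h) = (-1/9*(-5) + 6)/4 = (5/9 + 6)/4 = (1/4)*(59/9) = 59/36)
((0 + 5)*(6*5 + 3))*28 + t(-6, 7) = ((0 + 5)*(6*5 + 3))*28 + 59/36 = (5*(30 + 3))*28 + 59/36 = (5*33)*28 + 59/36 = 165*28 + 59/36 = 4620 + 59/36 = 166379/36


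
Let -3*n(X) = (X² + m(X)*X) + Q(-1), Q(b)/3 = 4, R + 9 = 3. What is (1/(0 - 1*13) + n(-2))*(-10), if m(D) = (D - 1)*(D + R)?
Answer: -4130/39 ≈ -105.90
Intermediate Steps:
R = -6 (R = -9 + 3 = -6)
Q(b) = 12 (Q(b) = 3*4 = 12)
m(D) = (-1 + D)*(-6 + D) (m(D) = (D - 1)*(D - 6) = (-1 + D)*(-6 + D))
n(X) = -4 - X²/3 - X*(6 + X² - 7*X)/3 (n(X) = -((X² + (6 + X² - 7*X)*X) + 12)/3 = -((X² + X*(6 + X² - 7*X)) + 12)/3 = -(12 + X² + X*(6 + X² - 7*X))/3 = -4 - X²/3 - X*(6 + X² - 7*X)/3)
(1/(0 - 1*13) + n(-2))*(-10) = (1/(0 - 1*13) + (-4 - 2*(-2) + 2*(-2)² - ⅓*(-2)³))*(-10) = (1/(0 - 13) + (-4 + 4 + 2*4 - ⅓*(-8)))*(-10) = (1/(-13) + (-4 + 4 + 8 + 8/3))*(-10) = (-1/13 + 32/3)*(-10) = (413/39)*(-10) = -4130/39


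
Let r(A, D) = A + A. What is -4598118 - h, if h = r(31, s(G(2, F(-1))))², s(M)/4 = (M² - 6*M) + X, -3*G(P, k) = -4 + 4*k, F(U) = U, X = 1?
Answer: -4601962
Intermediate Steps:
G(P, k) = 4/3 - 4*k/3 (G(P, k) = -(-4 + 4*k)/3 = 4/3 - 4*k/3)
s(M) = 4 - 24*M + 4*M² (s(M) = 4*((M² - 6*M) + 1) = 4*(1 + M² - 6*M) = 4 - 24*M + 4*M²)
r(A, D) = 2*A
h = 3844 (h = (2*31)² = 62² = 3844)
-4598118 - h = -4598118 - 1*3844 = -4598118 - 3844 = -4601962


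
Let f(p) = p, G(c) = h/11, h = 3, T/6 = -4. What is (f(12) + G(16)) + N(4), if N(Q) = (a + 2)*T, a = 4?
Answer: -1449/11 ≈ -131.73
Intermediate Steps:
T = -24 (T = 6*(-4) = -24)
G(c) = 3/11
N(Q) = -144 (N(Q) = (4 + 2)*(-24) = 6*(-24) = -144)
(f(12) + G(16)) + N(4) = (12 + 3/11) - 144 = 135/11 - 144 = -1449/11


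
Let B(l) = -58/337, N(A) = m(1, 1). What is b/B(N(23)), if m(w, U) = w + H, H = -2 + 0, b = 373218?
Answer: -62887233/29 ≈ -2.1685e+6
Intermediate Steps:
H = -2
m(w, U) = -2 + w (m(w, U) = w - 2 = -2 + w)
N(A) = -1 (N(A) = -2 + 1 = -1)
B(l) = -58/337 (B(l) = -58*1/337 = -58/337)
b/B(N(23)) = 373218/(-58/337) = 373218*(-337/58) = -62887233/29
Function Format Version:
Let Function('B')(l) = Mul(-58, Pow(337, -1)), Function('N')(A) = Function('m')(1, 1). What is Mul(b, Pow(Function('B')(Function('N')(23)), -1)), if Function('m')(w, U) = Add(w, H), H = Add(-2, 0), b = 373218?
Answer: Rational(-62887233, 29) ≈ -2.1685e+6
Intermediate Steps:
H = -2
Function('m')(w, U) = Add(-2, w) (Function('m')(w, U) = Add(w, -2) = Add(-2, w))
Function('N')(A) = -1 (Function('N')(A) = Add(-2, 1) = -1)
Function('B')(l) = Rational(-58, 337) (Function('B')(l) = Mul(-58, Rational(1, 337)) = Rational(-58, 337))
Mul(b, Pow(Function('B')(Function('N')(23)), -1)) = Mul(373218, Pow(Rational(-58, 337), -1)) = Mul(373218, Rational(-337, 58)) = Rational(-62887233, 29)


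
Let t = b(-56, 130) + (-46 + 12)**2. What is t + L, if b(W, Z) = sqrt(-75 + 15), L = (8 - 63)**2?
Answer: 4181 + 2*I*sqrt(15) ≈ 4181.0 + 7.746*I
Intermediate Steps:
L = 3025 (L = (-55)**2 = 3025)
b(W, Z) = 2*I*sqrt(15) (b(W, Z) = sqrt(-60) = 2*I*sqrt(15))
t = 1156 + 2*I*sqrt(15) (t = 2*I*sqrt(15) + (-46 + 12)**2 = 2*I*sqrt(15) + (-34)**2 = 2*I*sqrt(15) + 1156 = 1156 + 2*I*sqrt(15) ≈ 1156.0 + 7.746*I)
t + L = (1156 + 2*I*sqrt(15)) + 3025 = 4181 + 2*I*sqrt(15)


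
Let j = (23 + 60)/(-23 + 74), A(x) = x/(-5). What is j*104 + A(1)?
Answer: 43109/255 ≈ 169.05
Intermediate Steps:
A(x) = -x/5 (A(x) = x*(-1/5) = -x/5)
j = 83/51 ≈ 1.6275
j*104 + A(1) = (83/51)*104 - 1/5*1 = 8632/51 - 1/5 = 43109/255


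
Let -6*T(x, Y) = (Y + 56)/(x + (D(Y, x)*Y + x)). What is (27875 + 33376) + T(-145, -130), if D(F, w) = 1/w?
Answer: 1540584079/25152 ≈ 61251.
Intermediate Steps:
T(x, Y) = -(56 + Y)/(6*(2*x + Y/x)) (T(x, Y) = -(Y + 56)/(6*(x + (Y/x + x))) = -(56 + Y)/(6*(x + (Y/x + x))) = -(56 + Y)/(6*(x + (x + Y/x))) = -(56 + Y)/(6*(2*x + Y/x)))
(27875 + 33376) + T(-145, -130) = (27875 + 33376) - 1*(-145)*(56 - 130)/(6*(-130) + 12*(-145)²) = 61251 - 1*(-145)*(-74)/(-780 + 12*21025) = 61251 - 1*(-145)*(-74)/(-780 + 252300) = 61251 - 1*(-145)*(-74)/251520 = 61251 - 1*(-145)*1/251520*(-74) = 61251 - 1073/25152 = 1540584079/25152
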